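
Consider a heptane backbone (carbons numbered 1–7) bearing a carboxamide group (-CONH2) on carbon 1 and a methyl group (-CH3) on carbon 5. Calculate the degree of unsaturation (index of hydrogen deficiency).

Atom tally by fragment:
  H2NOCCH2 → C:2 H:4 O:1 N:1
  CH2 → C:1 H:2
  CH2 → C:1 H:2
  CH2 → C:1 H:2
  CH(CH3) → C:2 H:4
  CH2 → C:1 H:2
  CH3 → C:1 H:3
Element totals:
  C: 9
  H: 19
  N: 1
  O: 1
Molecular formula: C9H19NO.
DoU = (2C + 2 + N − H − X) / 2 = (2·9 + 2 + 1 − 19 − 0) / 2 = 1.

1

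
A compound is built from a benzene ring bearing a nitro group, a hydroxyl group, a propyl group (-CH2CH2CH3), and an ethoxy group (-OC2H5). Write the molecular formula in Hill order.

Atom tally by fragment:
  benzene ring core → C:6 H:6
  (− 4 ring H displaced by substituents)
  + NO2 → N:1 O:2
  + OH → O:1 H:1
  + CH2CH2CH3 → C:3 H:7
  + OC2H5 → C:2 H:5 O:1
Element totals:
  C: 11
  H: 15
  N: 1
  O: 4

C11H15NO4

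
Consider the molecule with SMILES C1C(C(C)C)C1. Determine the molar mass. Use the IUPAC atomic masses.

84.16 g/mol

Atom tally by fragment:
  cyclopropane ring core → C:3 H:6
  (− 1 ring H displaced by substituents)
  + CH(CH3)2 → C:3 H:7
Element totals:
  C: 6
  H: 12
Molecular formula: C6H12.
  M = 6(12.011) + 12(1.008)
    = 72.066 + 12.096 = 84.162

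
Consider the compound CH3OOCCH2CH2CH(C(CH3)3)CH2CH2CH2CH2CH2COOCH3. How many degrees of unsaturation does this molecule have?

Element totals:
  C: 16
  H: 30
  O: 4
Molecular formula: C16H30O4.
DoU = (2C + 2 + N − H − X) / 2 = (2·16 + 2 + 0 − 30 − 0) / 2 = 2.

2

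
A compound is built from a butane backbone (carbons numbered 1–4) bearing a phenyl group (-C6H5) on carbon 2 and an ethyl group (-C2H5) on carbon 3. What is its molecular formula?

Atom tally by fragment:
  CH3 → C:1 H:3
  CH(C6H5) → C:7 H:6
  CH(C2H5) → C:3 H:6
  CH3 → C:1 H:3
Element totals:
  C: 12
  H: 18

C12H18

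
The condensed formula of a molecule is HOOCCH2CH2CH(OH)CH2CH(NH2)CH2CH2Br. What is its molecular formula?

C8H16BrNO3

Element totals:
  C: 8
  H: 16
  Br: 1
  N: 1
  O: 3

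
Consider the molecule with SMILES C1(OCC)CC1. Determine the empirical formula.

C5H10O

Atom tally by fragment:
  cyclopropane ring core → C:3 H:6
  (− 1 ring H displaced by substituents)
  + OC2H5 → C:2 H:5 O:1
Element totals:
  C: 5
  H: 10
  O: 1
Molecular formula: C5H10O.
gcd of subscripts (5, 10, 1) = 1, so the empirical formula equals the molecular formula.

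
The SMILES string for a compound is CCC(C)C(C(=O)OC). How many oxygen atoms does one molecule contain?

Atom tally by fragment:
  CH3 → C:1 H:3
  CH2 → C:1 H:2
  CH(CH3) → C:2 H:4
  CH2COOCH3 → C:3 H:5 O:2
Element totals:
  C: 7
  H: 14
  O: 2

2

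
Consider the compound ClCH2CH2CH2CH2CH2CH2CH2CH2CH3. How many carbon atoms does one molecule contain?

9

Atom tally by fragment:
  ClCH2 → C:1 H:2 Cl:1
  CH2 → C:1 H:2
  CH2 → C:1 H:2
  CH2 → C:1 H:2
  CH2 → C:1 H:2
  CH2 → C:1 H:2
  CH2 → C:1 H:2
  CH2 → C:1 H:2
  CH3 → C:1 H:3
Element totals:
  C: 9
  H: 19
  Cl: 1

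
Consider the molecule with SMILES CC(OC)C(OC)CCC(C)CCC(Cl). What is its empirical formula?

C12H25ClO2

Atom tally by fragment:
  CH3 → C:1 H:3
  CH(OCH3) → C:2 H:4 O:1
  CH(OCH3) → C:2 H:4 O:1
  CH2 → C:1 H:2
  CH2 → C:1 H:2
  CH(CH3) → C:2 H:4
  CH2 → C:1 H:2
  CH2 → C:1 H:2
  CH2Cl → C:1 H:2 Cl:1
Element totals:
  C: 12
  H: 25
  Cl: 1
  O: 2
Molecular formula: C12H25ClO2.
gcd of subscripts (12, 1, 25, 2) = 1, so the empirical formula equals the molecular formula.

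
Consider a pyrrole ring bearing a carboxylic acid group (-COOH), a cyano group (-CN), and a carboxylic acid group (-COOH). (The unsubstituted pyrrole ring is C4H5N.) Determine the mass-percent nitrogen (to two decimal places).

15.55%

Atom tally by fragment:
  pyrrole ring core → C:4 H:5 N:1
  (− 3 ring H displaced by substituents)
  + COOH → C:1 H:1 O:2
  + CN → C:1 N:1
  + COOH → C:1 H:1 O:2
Element totals:
  C: 7
  H: 4
  N: 2
  O: 4
Molecular formula: C7H4N2O4.
Molar mass = 180.119 g/mol.
Mass from N: 2 × 14.007 = 28.014 g/mol.
%N = 28.014 / 180.119 × 100 = 15.55%.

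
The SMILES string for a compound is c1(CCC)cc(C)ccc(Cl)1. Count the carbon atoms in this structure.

10

Atom tally by fragment:
  benzene ring core → C:6 H:6
  (− 3 ring H displaced by substituents)
  + CH2CH2CH3 → C:3 H:7
  + CH3 → C:1 H:3
  + Cl → Cl:1
Element totals:
  C: 10
  H: 13
  Cl: 1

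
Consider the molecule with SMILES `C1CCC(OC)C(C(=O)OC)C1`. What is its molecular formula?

C9H16O3

Atom tally by fragment:
  cyclohexane ring core → C:6 H:12
  (− 2 ring H displaced by substituents)
  + OCH3 → C:1 H:3 O:1
  + COOCH3 → C:2 H:3 O:2
Element totals:
  C: 9
  H: 16
  O: 3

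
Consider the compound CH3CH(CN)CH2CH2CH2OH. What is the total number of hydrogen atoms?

Atom tally by fragment:
  CH3 → C:1 H:3
  CH(CN) → C:2 H:1 N:1
  CH2 → C:1 H:2
  CH2CH2OH → C:2 H:5 O:1
Element totals:
  C: 6
  H: 11
  N: 1
  O: 1

11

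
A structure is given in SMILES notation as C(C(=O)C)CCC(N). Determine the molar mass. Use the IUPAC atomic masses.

115.18 g/mol

Atom tally by fragment:
  CH3COCH2 → C:3 H:5 O:1
  CH2 → C:1 H:2
  CH2 → C:1 H:2
  CH2NH2 → C:1 H:4 N:1
Element totals:
  C: 6
  H: 13
  N: 1
  O: 1
Molecular formula: C6H13NO.
  M = 6(12.011) + 13(1.008) + 14.007 + 15.999
    = 72.066 + 13.104 + 14.007 + 15.999 = 115.176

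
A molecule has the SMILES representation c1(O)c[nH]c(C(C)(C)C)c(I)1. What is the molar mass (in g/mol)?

Atom tally by fragment:
  pyrrole ring core → C:4 H:5 N:1
  (− 3 ring H displaced by substituents)
  + OH → O:1 H:1
  + C(CH3)3 → C:4 H:9
  + I → I:1
Element totals:
  C: 8
  H: 12
  I: 1
  N: 1
  O: 1
Molecular formula: C8H12INO.
  M = 8(12.011) + 12(1.008) + 126.904 + 14.007 + 15.999
    = 96.088 + 12.096 + 126.904 + 14.007 + 15.999 = 265.094

265.09 g/mol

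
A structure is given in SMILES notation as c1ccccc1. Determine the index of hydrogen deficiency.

4

Atom tally by fragment:
  benzene ring core → C:6 H:6
Element totals:
  C: 6
  H: 6
Molecular formula: C6H6.
DoU = (2C + 2 + N − H − X) / 2 = (2·6 + 2 + 0 − 6 − 0) / 2 = 4.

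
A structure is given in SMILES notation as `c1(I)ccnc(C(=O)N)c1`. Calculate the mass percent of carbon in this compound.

29.06%

Atom tally by fragment:
  pyridine ring core → C:5 H:5 N:1
  (− 2 ring H displaced by substituents)
  + I → I:1
  + CONH2 → C:1 H:2 O:1 N:1
Element totals:
  C: 6
  H: 5
  I: 1
  N: 2
  O: 1
Molecular formula: C6H5IN2O.
Molar mass = 248.023 g/mol.
Mass from C: 6 × 12.011 = 72.066 g/mol.
%C = 72.066 / 248.023 × 100 = 29.06%.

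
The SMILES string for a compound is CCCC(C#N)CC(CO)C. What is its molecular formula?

Atom tally by fragment:
  CH3 → C:1 H:3
  CH2 → C:1 H:2
  CH2 → C:1 H:2
  CH(CN) → C:2 H:1 N:1
  CH2 → C:1 H:2
  CH(CH2OH) → C:2 H:4 O:1
  CH3 → C:1 H:3
Element totals:
  C: 9
  H: 17
  N: 1
  O: 1

C9H17NO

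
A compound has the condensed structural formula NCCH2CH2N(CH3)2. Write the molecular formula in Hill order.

Atom tally by fragment:
  NCCH2 → C:2 H:2 N:1
  CH2N(CH3)2 → C:3 H:8 N:1
Element totals:
  C: 5
  H: 10
  N: 2

C5H10N2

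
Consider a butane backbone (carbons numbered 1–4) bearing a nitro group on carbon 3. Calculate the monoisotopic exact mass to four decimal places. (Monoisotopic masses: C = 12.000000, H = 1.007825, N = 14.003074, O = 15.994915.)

Atom tally by fragment:
  CH3 → C:1 H:3
  CH2 → C:1 H:2
  CH(NO2) → C:1 H:1 N:1 O:2
  CH3 → C:1 H:3
Element totals:
  C: 4
  H: 9
  N: 1
  O: 2
Molecular formula: C4H9NO2.
  M = 4(12.0) + 9(1.007825) + 14.003074 + 2(15.994915)
    = 48.000000 + 9.070425 + 14.003074 + 31.989830 = 103.063329

103.0633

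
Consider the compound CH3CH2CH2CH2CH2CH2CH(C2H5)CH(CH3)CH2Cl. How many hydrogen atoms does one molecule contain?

25

Element totals:
  C: 12
  H: 25
  Cl: 1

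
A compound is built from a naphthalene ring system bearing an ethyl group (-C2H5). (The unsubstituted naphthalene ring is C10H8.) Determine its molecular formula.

Atom tally by fragment:
  naphthalene ring system core → C:10 H:8
  (− 1 ring H displaced by substituents)
  + C2H5 → C:2 H:5
Element totals:
  C: 12
  H: 12

C12H12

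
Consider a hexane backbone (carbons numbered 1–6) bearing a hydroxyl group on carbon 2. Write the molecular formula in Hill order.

Atom tally by fragment:
  CH3 → C:1 H:3
  CH(OH) → C:1 H:2 O:1
  CH2 → C:1 H:2
  CH2 → C:1 H:2
  CH2 → C:1 H:2
  CH3 → C:1 H:3
Element totals:
  C: 6
  H: 14
  O: 1

C6H14O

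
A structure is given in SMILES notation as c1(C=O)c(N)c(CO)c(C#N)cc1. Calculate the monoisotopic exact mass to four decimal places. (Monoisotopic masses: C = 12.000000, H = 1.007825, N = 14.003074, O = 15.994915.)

Atom tally by fragment:
  benzene ring core → C:6 H:6
  (− 4 ring H displaced by substituents)
  + CHO → C:1 H:1 O:1
  + NH2 → N:1 H:2
  + CH2OH → C:1 H:3 O:1
  + CN → C:1 N:1
Element totals:
  C: 9
  H: 8
  N: 2
  O: 2
Molecular formula: C9H8N2O2.
  M = 9(12.0) + 8(1.007825) + 2(14.003074) + 2(15.994915)
    = 108.000000 + 8.062600 + 28.006148 + 31.989830 = 176.058578

176.0586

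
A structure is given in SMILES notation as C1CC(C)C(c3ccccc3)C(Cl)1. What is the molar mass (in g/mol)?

194.70 g/mol

Atom tally by fragment:
  cyclopentane ring core → C:5 H:10
  (− 3 ring H displaced by substituents)
  + CH3 → C:1 H:3
  + C6H5 → C:6 H:5
  + Cl → Cl:1
Element totals:
  C: 12
  H: 15
  Cl: 1
Molecular formula: C12H15Cl.
  M = 12(12.011) + 15(1.008) + 35.45
    = 144.132 + 15.120 + 35.450 = 194.702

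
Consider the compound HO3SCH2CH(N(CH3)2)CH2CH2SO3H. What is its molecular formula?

Atom tally by fragment:
  HO3SCH2 → C:1 H:3 S:1 O:3
  CH(N(CH3)2) → C:3 H:7 N:1
  CH2 → C:1 H:2
  CH2SO3H → C:1 H:3 S:1 O:3
Element totals:
  C: 6
  H: 15
  N: 1
  O: 6
  S: 2

C6H15NO6S2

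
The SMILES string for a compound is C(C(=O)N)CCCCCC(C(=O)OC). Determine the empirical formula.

Atom tally by fragment:
  H2NOCCH2 → C:2 H:4 O:1 N:1
  CH2 → C:1 H:2
  CH2 → C:1 H:2
  CH2 → C:1 H:2
  CH2 → C:1 H:2
  CH2 → C:1 H:2
  CH2COOCH3 → C:3 H:5 O:2
Element totals:
  C: 10
  H: 19
  N: 1
  O: 3
Molecular formula: C10H19NO3.
gcd of subscripts (10, 19, 1, 3) = 1, so the empirical formula equals the molecular formula.

C10H19NO3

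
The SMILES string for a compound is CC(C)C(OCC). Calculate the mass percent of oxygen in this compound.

Atom tally by fragment:
  CH3 → C:1 H:3
  CH(CH3) → C:2 H:4
  CH2OC2H5 → C:3 H:7 O:1
Element totals:
  C: 6
  H: 14
  O: 1
Molecular formula: C6H14O.
Molar mass = 102.177 g/mol.
Mass from O: 1 × 15.999 = 15.999 g/mol.
%O = 15.999 / 102.177 × 100 = 15.66%.

15.66%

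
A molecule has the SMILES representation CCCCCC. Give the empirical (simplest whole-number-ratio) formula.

C3H7

Atom tally by fragment:
  CH3 → C:1 H:3
  CH2 → C:1 H:2
  CH2 → C:1 H:2
  CH2 → C:1 H:2
  CH2 → C:1 H:2
  CH3 → C:1 H:3
Element totals:
  C: 6
  H: 14
Molecular formula: C6H14.
gcd of subscripts = 2; dividing each by 2:
  C: 6/2 = 3
  H: 14/2 = 7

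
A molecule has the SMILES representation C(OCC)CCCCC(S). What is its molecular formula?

Atom tally by fragment:
  C2H5OCH2 → C:3 H:7 O:1
  CH2 → C:1 H:2
  CH2 → C:1 H:2
  CH2 → C:1 H:2
  CH2 → C:1 H:2
  CH2SH → C:1 H:3 S:1
Element totals:
  C: 8
  H: 18
  O: 1
  S: 1

C8H18OS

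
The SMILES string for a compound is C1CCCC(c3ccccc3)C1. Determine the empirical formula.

C3H4

Atom tally by fragment:
  cyclohexane ring core → C:6 H:12
  (− 1 ring H displaced by substituents)
  + C6H5 → C:6 H:5
Element totals:
  C: 12
  H: 16
Molecular formula: C12H16.
gcd of subscripts = 4; dividing each by 4:
  C: 12/4 = 3
  H: 16/4 = 4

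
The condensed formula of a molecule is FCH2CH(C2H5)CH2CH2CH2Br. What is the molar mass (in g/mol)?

197.09 g/mol

Atom tally by fragment:
  FCH2 → C:1 H:2 F:1
  CH(C2H5) → C:3 H:6
  CH2 → C:1 H:2
  CH2 → C:1 H:2
  CH2Br → C:1 H:2 Br:1
Element totals:
  C: 7
  H: 14
  Br: 1
  F: 1
Molecular formula: C7H14BrF.
  M = 7(12.011) + 14(1.008) + 79.904 + 18.998
    = 84.077 + 14.112 + 79.904 + 18.998 = 197.091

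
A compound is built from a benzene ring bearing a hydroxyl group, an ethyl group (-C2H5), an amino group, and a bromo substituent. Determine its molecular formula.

Atom tally by fragment:
  benzene ring core → C:6 H:6
  (− 4 ring H displaced by substituents)
  + OH → O:1 H:1
  + C2H5 → C:2 H:5
  + NH2 → N:1 H:2
  + Br → Br:1
Element totals:
  C: 8
  H: 10
  Br: 1
  N: 1
  O: 1

C8H10BrNO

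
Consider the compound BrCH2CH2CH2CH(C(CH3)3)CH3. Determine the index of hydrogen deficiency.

0

Element totals:
  C: 9
  H: 19
  Br: 1
Molecular formula: C9H19Br.
DoU = (2C + 2 + N − H − X) / 2 = (2·9 + 2 + 0 − 19 − 1) / 2 = 0.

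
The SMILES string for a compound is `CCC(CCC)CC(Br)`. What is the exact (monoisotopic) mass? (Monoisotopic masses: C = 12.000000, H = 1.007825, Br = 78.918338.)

192.0514

Atom tally by fragment:
  CH3 → C:1 H:3
  CH2 → C:1 H:2
  CH(CH2CH2CH3) → C:4 H:8
  CH2 → C:1 H:2
  CH2Br → C:1 H:2 Br:1
Element totals:
  C: 8
  H: 17
  Br: 1
Molecular formula: C8H17Br.
  M = 8(12.0) + 17(1.007825) + 78.918338
    = 96.000000 + 17.133025 + 78.918338 = 192.051363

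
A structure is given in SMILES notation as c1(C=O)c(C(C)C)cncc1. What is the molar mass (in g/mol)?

Atom tally by fragment:
  pyridine ring core → C:5 H:5 N:1
  (− 2 ring H displaced by substituents)
  + CHO → C:1 H:1 O:1
  + CH(CH3)2 → C:3 H:7
Element totals:
  C: 9
  H: 11
  N: 1
  O: 1
Molecular formula: C9H11NO.
  M = 9(12.011) + 11(1.008) + 14.007 + 15.999
    = 108.099 + 11.088 + 14.007 + 15.999 = 149.193

149.19 g/mol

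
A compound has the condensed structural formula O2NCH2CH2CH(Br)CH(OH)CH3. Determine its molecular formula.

C5H10BrNO3

Atom tally by fragment:
  O2NCH2 → C:1 H:2 N:1 O:2
  CH2 → C:1 H:2
  CH(Br) → C:1 H:1 Br:1
  CH(OH) → C:1 H:2 O:1
  CH3 → C:1 H:3
Element totals:
  C: 5
  H: 10
  Br: 1
  N: 1
  O: 3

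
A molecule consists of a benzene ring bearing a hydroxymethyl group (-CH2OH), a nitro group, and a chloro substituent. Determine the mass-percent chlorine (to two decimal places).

Atom tally by fragment:
  benzene ring core → C:6 H:6
  (− 3 ring H displaced by substituents)
  + CH2OH → C:1 H:3 O:1
  + NO2 → N:1 O:2
  + Cl → Cl:1
Element totals:
  C: 7
  H: 6
  Cl: 1
  N: 1
  O: 3
Molecular formula: C7H6ClNO3.
Molar mass = 187.579 g/mol.
Mass from Cl: 1 × 35.45 = 35.450 g/mol.
%Cl = 35.450 / 187.579 × 100 = 18.90%.

18.90%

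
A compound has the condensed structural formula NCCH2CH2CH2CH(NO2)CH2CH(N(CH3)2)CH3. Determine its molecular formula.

C10H19N3O2

Atom tally by fragment:
  NCCH2 → C:2 H:2 N:1
  CH2 → C:1 H:2
  CH2 → C:1 H:2
  CH(NO2) → C:1 H:1 N:1 O:2
  CH2 → C:1 H:2
  CH(N(CH3)2) → C:3 H:7 N:1
  CH3 → C:1 H:3
Element totals:
  C: 10
  H: 19
  N: 3
  O: 2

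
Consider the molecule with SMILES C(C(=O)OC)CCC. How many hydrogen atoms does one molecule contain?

12

Atom tally by fragment:
  CH3OOCCH2 → C:3 H:5 O:2
  CH2 → C:1 H:2
  CH2 → C:1 H:2
  CH3 → C:1 H:3
Element totals:
  C: 6
  H: 12
  O: 2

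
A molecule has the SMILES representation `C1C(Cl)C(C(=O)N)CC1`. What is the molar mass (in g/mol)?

Atom tally by fragment:
  cyclopentane ring core → C:5 H:10
  (− 2 ring H displaced by substituents)
  + Cl → Cl:1
  + CONH2 → C:1 H:2 O:1 N:1
Element totals:
  C: 6
  H: 10
  Cl: 1
  N: 1
  O: 1
Molecular formula: C6H10ClNO.
  M = 6(12.011) + 10(1.008) + 35.45 + 14.007 + 15.999
    = 72.066 + 10.080 + 35.450 + 14.007 + 15.999 = 147.602

147.60 g/mol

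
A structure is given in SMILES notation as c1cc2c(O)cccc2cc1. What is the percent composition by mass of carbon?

83.31%

Atom tally by fragment:
  naphthalene ring system core → C:10 H:8
  (− 1 ring H displaced by substituents)
  + OH → O:1 H:1
Element totals:
  C: 10
  H: 8
  O: 1
Molecular formula: C10H8O.
Molar mass = 144.173 g/mol.
Mass from C: 10 × 12.011 = 120.110 g/mol.
%C = 120.110 / 144.173 × 100 = 83.31%.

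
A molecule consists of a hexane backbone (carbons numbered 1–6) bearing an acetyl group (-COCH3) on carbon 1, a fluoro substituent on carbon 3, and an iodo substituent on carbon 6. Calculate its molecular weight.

272.10 g/mol

Atom tally by fragment:
  CH3COCH2 → C:3 H:5 O:1
  CH2 → C:1 H:2
  CH(F) → C:1 H:1 F:1
  CH2 → C:1 H:2
  CH2 → C:1 H:2
  CH2I → C:1 H:2 I:1
Element totals:
  C: 8
  H: 14
  F: 1
  I: 1
  O: 1
Molecular formula: C8H14FIO.
  M = 8(12.011) + 14(1.008) + 18.998 + 126.904 + 15.999
    = 96.088 + 14.112 + 18.998 + 126.904 + 15.999 = 272.101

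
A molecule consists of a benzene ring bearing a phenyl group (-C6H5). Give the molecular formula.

C12H10

Atom tally by fragment:
  benzene ring core → C:6 H:6
  (− 1 ring H displaced by substituents)
  + C6H5 → C:6 H:5
Element totals:
  C: 12
  H: 10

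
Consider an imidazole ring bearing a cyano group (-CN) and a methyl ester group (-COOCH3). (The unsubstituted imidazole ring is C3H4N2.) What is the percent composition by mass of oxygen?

21.17%

Atom tally by fragment:
  imidazole ring core → C:3 H:4 N:2
  (− 2 ring H displaced by substituents)
  + CN → C:1 N:1
  + COOCH3 → C:2 H:3 O:2
Element totals:
  C: 6
  H: 5
  N: 3
  O: 2
Molecular formula: C6H5N3O2.
Molar mass = 151.125 g/mol.
Mass from O: 2 × 15.999 = 31.998 g/mol.
%O = 31.998 / 151.125 × 100 = 21.17%.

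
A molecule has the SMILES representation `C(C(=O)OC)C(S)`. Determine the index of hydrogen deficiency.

Atom tally by fragment:
  CH3OOCCH2 → C:3 H:5 O:2
  CH2SH → C:1 H:3 S:1
Element totals:
  C: 4
  H: 8
  O: 2
  S: 1
Molecular formula: C4H8O2S.
DoU = (2C + 2 + N − H − X) / 2 = (2·4 + 2 + 0 − 8 − 0) / 2 = 1.

1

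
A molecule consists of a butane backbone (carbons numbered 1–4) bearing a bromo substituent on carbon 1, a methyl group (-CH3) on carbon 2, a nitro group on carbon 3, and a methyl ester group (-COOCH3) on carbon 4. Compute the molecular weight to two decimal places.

Atom tally by fragment:
  BrCH2 → C:1 H:2 Br:1
  CH(CH3) → C:2 H:4
  CH(NO2) → C:1 H:1 N:1 O:2
  CH2COOCH3 → C:3 H:5 O:2
Element totals:
  C: 7
  H: 12
  Br: 1
  N: 1
  O: 4
Molecular formula: C7H12BrNO4.
  M = 7(12.011) + 12(1.008) + 79.904 + 14.007 + 4(15.999)
    = 84.077 + 12.096 + 79.904 + 14.007 + 63.996 = 254.080

254.08 g/mol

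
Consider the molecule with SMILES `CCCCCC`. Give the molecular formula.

Atom tally by fragment:
  CH3 → C:1 H:3
  CH2 → C:1 H:2
  CH2 → C:1 H:2
  CH2 → C:1 H:2
  CH2 → C:1 H:2
  CH3 → C:1 H:3
Element totals:
  C: 6
  H: 14

C6H14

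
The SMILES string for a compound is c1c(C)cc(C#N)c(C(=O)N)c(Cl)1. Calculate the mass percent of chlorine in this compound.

Atom tally by fragment:
  benzene ring core → C:6 H:6
  (− 4 ring H displaced by substituents)
  + CH3 → C:1 H:3
  + CN → C:1 N:1
  + CONH2 → C:1 H:2 O:1 N:1
  + Cl → Cl:1
Element totals:
  C: 9
  H: 7
  Cl: 1
  N: 2
  O: 1
Molecular formula: C9H7ClN2O.
Molar mass = 194.618 g/mol.
Mass from Cl: 1 × 35.45 = 35.450 g/mol.
%Cl = 35.450 / 194.618 × 100 = 18.22%.

18.22%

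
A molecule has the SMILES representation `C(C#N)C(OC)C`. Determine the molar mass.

Atom tally by fragment:
  NCCH2 → C:2 H:2 N:1
  CH(OCH3) → C:2 H:4 O:1
  CH3 → C:1 H:3
Element totals:
  C: 5
  H: 9
  N: 1
  O: 1
Molecular formula: C5H9NO.
  M = 5(12.011) + 9(1.008) + 14.007 + 15.999
    = 60.055 + 9.072 + 14.007 + 15.999 = 99.133

99.13 g/mol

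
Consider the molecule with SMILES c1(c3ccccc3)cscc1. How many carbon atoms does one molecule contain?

Atom tally by fragment:
  thiophene ring core → C:4 H:4 S:1
  (− 1 ring H displaced by substituents)
  + C6H5 → C:6 H:5
Element totals:
  C: 10
  H: 8
  S: 1

10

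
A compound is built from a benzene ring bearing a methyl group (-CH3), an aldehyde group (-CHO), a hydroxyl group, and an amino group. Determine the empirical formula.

C8H9NO2

Atom tally by fragment:
  benzene ring core → C:6 H:6
  (− 4 ring H displaced by substituents)
  + CH3 → C:1 H:3
  + CHO → C:1 H:1 O:1
  + OH → O:1 H:1
  + NH2 → N:1 H:2
Element totals:
  C: 8
  H: 9
  N: 1
  O: 2
Molecular formula: C8H9NO2.
gcd of subscripts (8, 9, 1, 2) = 1, so the empirical formula equals the molecular formula.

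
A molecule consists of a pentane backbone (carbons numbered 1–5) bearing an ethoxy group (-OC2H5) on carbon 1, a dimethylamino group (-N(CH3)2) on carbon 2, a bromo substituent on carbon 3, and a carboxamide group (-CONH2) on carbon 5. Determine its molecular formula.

C10H21BrN2O2

Atom tally by fragment:
  C2H5OCH2 → C:3 H:7 O:1
  CH(N(CH3)2) → C:3 H:7 N:1
  CH(Br) → C:1 H:1 Br:1
  CH2 → C:1 H:2
  CH2CONH2 → C:2 H:4 O:1 N:1
Element totals:
  C: 10
  H: 21
  Br: 1
  N: 2
  O: 2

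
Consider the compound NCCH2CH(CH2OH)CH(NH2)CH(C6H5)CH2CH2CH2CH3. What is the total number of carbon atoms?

Atom tally by fragment:
  NCCH2 → C:2 H:2 N:1
  CH(CH2OH) → C:2 H:4 O:1
  CH(NH2) → C:1 H:3 N:1
  CH(C6H5) → C:7 H:6
  CH2 → C:1 H:2
  CH2 → C:1 H:2
  CH2 → C:1 H:2
  CH3 → C:1 H:3
Element totals:
  C: 16
  H: 24
  N: 2
  O: 1

16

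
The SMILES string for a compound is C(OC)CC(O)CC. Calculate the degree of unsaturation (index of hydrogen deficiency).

Atom tally by fragment:
  CH3OCH2 → C:2 H:5 O:1
  CH2 → C:1 H:2
  CH(OH) → C:1 H:2 O:1
  CH2 → C:1 H:2
  CH3 → C:1 H:3
Element totals:
  C: 6
  H: 14
  O: 2
Molecular formula: C6H14O2.
DoU = (2C + 2 + N − H − X) / 2 = (2·6 + 2 + 0 − 14 − 0) / 2 = 0.

0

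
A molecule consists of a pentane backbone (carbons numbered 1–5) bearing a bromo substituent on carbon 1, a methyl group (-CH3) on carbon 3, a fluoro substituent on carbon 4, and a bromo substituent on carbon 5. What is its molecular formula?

C6H11Br2F

Atom tally by fragment:
  BrCH2 → C:1 H:2 Br:1
  CH2 → C:1 H:2
  CH(CH3) → C:2 H:4
  CH(F) → C:1 H:1 F:1
  CH2Br → C:1 H:2 Br:1
Element totals:
  C: 6
  H: 11
  Br: 2
  F: 1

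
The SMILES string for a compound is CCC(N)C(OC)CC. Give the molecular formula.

Atom tally by fragment:
  CH3 → C:1 H:3
  CH2 → C:1 H:2
  CH(NH2) → C:1 H:3 N:1
  CH(OCH3) → C:2 H:4 O:1
  CH2 → C:1 H:2
  CH3 → C:1 H:3
Element totals:
  C: 7
  H: 17
  N: 1
  O: 1

C7H17NO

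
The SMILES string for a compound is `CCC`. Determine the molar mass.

Atom tally by fragment:
  CH3 → C:1 H:3
  CH2 → C:1 H:2
  CH3 → C:1 H:3
Element totals:
  C: 3
  H: 8
Molecular formula: C3H8.
  M = 3(12.011) + 8(1.008)
    = 36.033 + 8.064 = 44.097

44.10 g/mol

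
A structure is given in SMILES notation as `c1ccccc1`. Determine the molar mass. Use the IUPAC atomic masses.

Atom tally by fragment:
  benzene ring core → C:6 H:6
Element totals:
  C: 6
  H: 6
Molecular formula: C6H6.
  M = 6(12.011) + 6(1.008)
    = 72.066 + 6.048 = 78.114

78.11 g/mol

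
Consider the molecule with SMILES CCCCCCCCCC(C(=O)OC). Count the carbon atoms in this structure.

12

Atom tally by fragment:
  CH3 → C:1 H:3
  CH2 → C:1 H:2
  CH2 → C:1 H:2
  CH2 → C:1 H:2
  CH2 → C:1 H:2
  CH2 → C:1 H:2
  CH2 → C:1 H:2
  CH2 → C:1 H:2
  CH2 → C:1 H:2
  CH2COOCH3 → C:3 H:5 O:2
Element totals:
  C: 12
  H: 24
  O: 2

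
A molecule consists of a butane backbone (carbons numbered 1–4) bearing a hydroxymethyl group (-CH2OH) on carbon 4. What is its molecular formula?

Atom tally by fragment:
  CH3 → C:1 H:3
  CH2 → C:1 H:2
  CH2 → C:1 H:2
  CH2CH2OH → C:2 H:5 O:1
Element totals:
  C: 5
  H: 12
  O: 1

C5H12O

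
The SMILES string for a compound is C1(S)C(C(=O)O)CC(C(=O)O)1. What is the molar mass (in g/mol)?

176.19 g/mol

Atom tally by fragment:
  cyclobutane ring core → C:4 H:8
  (− 3 ring H displaced by substituents)
  + SH → S:1 H:1
  + COOH → C:1 H:1 O:2
  + COOH → C:1 H:1 O:2
Element totals:
  C: 6
  H: 8
  O: 4
  S: 1
Molecular formula: C6H8O4S.
  M = 6(12.011) + 8(1.008) + 4(15.999) + 32.06
    = 72.066 + 8.064 + 63.996 + 32.060 = 176.186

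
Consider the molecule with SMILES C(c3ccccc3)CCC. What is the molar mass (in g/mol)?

134.22 g/mol

Atom tally by fragment:
  C6H5CH2 → C:7 H:7
  CH2 → C:1 H:2
  CH2 → C:1 H:2
  CH3 → C:1 H:3
Element totals:
  C: 10
  H: 14
Molecular formula: C10H14.
  M = 10(12.011) + 14(1.008)
    = 120.110 + 14.112 = 134.222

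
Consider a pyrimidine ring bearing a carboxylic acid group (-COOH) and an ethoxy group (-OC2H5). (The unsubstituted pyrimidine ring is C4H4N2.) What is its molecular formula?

Atom tally by fragment:
  pyrimidine ring core → C:4 H:4 N:2
  (− 2 ring H displaced by substituents)
  + COOH → C:1 H:1 O:2
  + OC2H5 → C:2 H:5 O:1
Element totals:
  C: 7
  H: 8
  N: 2
  O: 3

C7H8N2O3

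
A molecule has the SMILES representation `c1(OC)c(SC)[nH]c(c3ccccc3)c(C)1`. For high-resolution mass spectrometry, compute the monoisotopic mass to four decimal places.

233.0874

Atom tally by fragment:
  pyrrole ring core → C:4 H:5 N:1
  (− 4 ring H displaced by substituents)
  + OCH3 → C:1 H:3 O:1
  + SCH3 → C:1 H:3 S:1
  + C6H5 → C:6 H:5
  + CH3 → C:1 H:3
Element totals:
  C: 13
  H: 15
  N: 1
  O: 1
  S: 1
Molecular formula: C13H15NOS.
  M = 13(12.0) + 15(1.007825) + 14.003074 + 15.994915 + 31.972071
    = 156.000000 + 15.117375 + 14.003074 + 15.994915 + 31.972071 = 233.087435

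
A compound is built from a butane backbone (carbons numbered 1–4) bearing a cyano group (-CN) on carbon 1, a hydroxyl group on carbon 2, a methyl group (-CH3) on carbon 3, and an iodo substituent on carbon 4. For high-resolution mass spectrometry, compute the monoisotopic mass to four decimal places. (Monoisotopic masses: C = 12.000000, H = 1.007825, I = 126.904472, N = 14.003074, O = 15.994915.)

238.9807

Atom tally by fragment:
  NCCH2 → C:2 H:2 N:1
  CH(OH) → C:1 H:2 O:1
  CH(CH3) → C:2 H:4
  CH2I → C:1 H:2 I:1
Element totals:
  C: 6
  H: 10
  I: 1
  N: 1
  O: 1
Molecular formula: C6H10INO.
  M = 6(12.0) + 10(1.007825) + 126.904472 + 14.003074 + 15.994915
    = 72.000000 + 10.078250 + 126.904472 + 14.003074 + 15.994915 = 238.980711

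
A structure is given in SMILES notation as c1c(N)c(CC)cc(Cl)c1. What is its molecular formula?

C8H10ClN

Atom tally by fragment:
  benzene ring core → C:6 H:6
  (− 3 ring H displaced by substituents)
  + NH2 → N:1 H:2
  + C2H5 → C:2 H:5
  + Cl → Cl:1
Element totals:
  C: 8
  H: 10
  Cl: 1
  N: 1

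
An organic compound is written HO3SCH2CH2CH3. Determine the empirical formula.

C3H8O3S

Atom tally by fragment:
  HO3SCH2 → C:1 H:3 S:1 O:3
  CH2 → C:1 H:2
  CH3 → C:1 H:3
Element totals:
  C: 3
  H: 8
  O: 3
  S: 1
Molecular formula: C3H8O3S.
gcd of subscripts (3, 8, 3, 1) = 1, so the empirical formula equals the molecular formula.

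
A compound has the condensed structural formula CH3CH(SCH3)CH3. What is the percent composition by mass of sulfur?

Atom tally by fragment:
  CH3 → C:1 H:3
  CH(SCH3) → C:2 H:4 S:1
  CH3 → C:1 H:3
Element totals:
  C: 4
  H: 10
  S: 1
Molecular formula: C4H10S.
Molar mass = 90.184 g/mol.
Mass from S: 1 × 32.06 = 32.060 g/mol.
%S = 32.060 / 90.184 × 100 = 35.55%.

35.55%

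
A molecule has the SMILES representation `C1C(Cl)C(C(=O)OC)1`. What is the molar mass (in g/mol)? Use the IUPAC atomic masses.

134.56 g/mol

Atom tally by fragment:
  cyclopropane ring core → C:3 H:6
  (− 2 ring H displaced by substituents)
  + Cl → Cl:1
  + COOCH3 → C:2 H:3 O:2
Element totals:
  C: 5
  H: 7
  Cl: 1
  O: 2
Molecular formula: C5H7ClO2.
  M = 5(12.011) + 7(1.008) + 35.45 + 2(15.999)
    = 60.055 + 7.056 + 35.450 + 31.998 = 134.559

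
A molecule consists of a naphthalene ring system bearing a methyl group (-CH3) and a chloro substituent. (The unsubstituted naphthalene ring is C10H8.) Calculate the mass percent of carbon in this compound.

74.80%

Atom tally by fragment:
  naphthalene ring system core → C:10 H:8
  (− 2 ring H displaced by substituents)
  + CH3 → C:1 H:3
  + Cl → Cl:1
Element totals:
  C: 11
  H: 9
  Cl: 1
Molecular formula: C11H9Cl.
Molar mass = 176.643 g/mol.
Mass from C: 11 × 12.011 = 132.121 g/mol.
%C = 132.121 / 176.643 × 100 = 74.80%.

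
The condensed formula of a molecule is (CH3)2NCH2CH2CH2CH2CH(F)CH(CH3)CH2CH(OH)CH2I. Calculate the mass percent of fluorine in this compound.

5.50%

Atom tally by fragment:
  (CH3)2NCH2 → C:3 H:8 N:1
  CH2 → C:1 H:2
  CH2 → C:1 H:2
  CH2 → C:1 H:2
  CH(F) → C:1 H:1 F:1
  CH(CH3) → C:2 H:4
  CH2 → C:1 H:2
  CH(OH) → C:1 H:2 O:1
  CH2I → C:1 H:2 I:1
Element totals:
  C: 12
  H: 25
  F: 1
  I: 1
  N: 1
  O: 1
Molecular formula: C12H25FINO.
Molar mass = 345.240 g/mol.
Mass from F: 1 × 18.998 = 18.998 g/mol.
%F = 18.998 / 345.240 × 100 = 5.50%.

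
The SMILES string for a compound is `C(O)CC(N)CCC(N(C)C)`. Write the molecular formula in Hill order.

C8H20N2O

Atom tally by fragment:
  HOCH2 → C:1 H:3 O:1
  CH2 → C:1 H:2
  CH(NH2) → C:1 H:3 N:1
  CH2 → C:1 H:2
  CH2 → C:1 H:2
  CH2N(CH3)2 → C:3 H:8 N:1
Element totals:
  C: 8
  H: 20
  N: 2
  O: 1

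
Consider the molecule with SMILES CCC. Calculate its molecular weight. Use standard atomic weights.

Atom tally by fragment:
  CH3 → C:1 H:3
  CH2 → C:1 H:2
  CH3 → C:1 H:3
Element totals:
  C: 3
  H: 8
Molecular formula: C3H8.
  M = 3(12.011) + 8(1.008)
    = 36.033 + 8.064 = 44.097

44.10 g/mol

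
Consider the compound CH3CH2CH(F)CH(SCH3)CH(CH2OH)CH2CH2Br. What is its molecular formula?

Atom tally by fragment:
  CH3 → C:1 H:3
  CH2 → C:1 H:2
  CH(F) → C:1 H:1 F:1
  CH(SCH3) → C:2 H:4 S:1
  CH(CH2OH) → C:2 H:4 O:1
  CH2 → C:1 H:2
  CH2Br → C:1 H:2 Br:1
Element totals:
  C: 9
  H: 18
  Br: 1
  F: 1
  O: 1
  S: 1

C9H18BrFOS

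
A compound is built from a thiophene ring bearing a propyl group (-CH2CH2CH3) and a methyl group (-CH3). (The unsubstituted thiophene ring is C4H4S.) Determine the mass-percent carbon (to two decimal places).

Atom tally by fragment:
  thiophene ring core → C:4 H:4 S:1
  (− 2 ring H displaced by substituents)
  + CH2CH2CH3 → C:3 H:7
  + CH3 → C:1 H:3
Element totals:
  C: 8
  H: 12
  S: 1
Molecular formula: C8H12S.
Molar mass = 140.244 g/mol.
Mass from C: 8 × 12.011 = 96.088 g/mol.
%C = 96.088 / 140.244 × 100 = 68.51%.

68.51%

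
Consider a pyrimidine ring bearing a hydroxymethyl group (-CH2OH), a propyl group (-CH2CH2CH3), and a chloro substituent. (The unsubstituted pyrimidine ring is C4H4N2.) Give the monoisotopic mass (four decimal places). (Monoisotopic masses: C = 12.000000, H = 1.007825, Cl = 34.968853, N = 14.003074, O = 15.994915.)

186.0560

Atom tally by fragment:
  pyrimidine ring core → C:4 H:4 N:2
  (− 3 ring H displaced by substituents)
  + CH2OH → C:1 H:3 O:1
  + CH2CH2CH3 → C:3 H:7
  + Cl → Cl:1
Element totals:
  C: 8
  H: 11
  Cl: 1
  N: 2
  O: 1
Molecular formula: C8H11ClN2O.
  M = 8(12.0) + 11(1.007825) + 34.968853 + 2(14.003074) + 15.994915
    = 96.000000 + 11.086075 + 34.968853 + 28.006148 + 15.994915 = 186.055991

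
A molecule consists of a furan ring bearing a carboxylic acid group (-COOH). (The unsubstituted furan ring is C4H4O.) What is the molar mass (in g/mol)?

Atom tally by fragment:
  furan ring core → C:4 H:4 O:1
  (− 1 ring H displaced by substituents)
  + COOH → C:1 H:1 O:2
Element totals:
  C: 5
  H: 4
  O: 3
Molecular formula: C5H4O3.
  M = 5(12.011) + 4(1.008) + 3(15.999)
    = 60.055 + 4.032 + 47.997 = 112.084

112.08 g/mol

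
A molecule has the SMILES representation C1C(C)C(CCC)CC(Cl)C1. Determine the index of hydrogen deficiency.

1

Atom tally by fragment:
  cyclohexane ring core → C:6 H:12
  (− 3 ring H displaced by substituents)
  + CH3 → C:1 H:3
  + CH2CH2CH3 → C:3 H:7
  + Cl → Cl:1
Element totals:
  C: 10
  H: 19
  Cl: 1
Molecular formula: C10H19Cl.
DoU = (2C + 2 + N − H − X) / 2 = (2·10 + 2 + 0 − 19 − 1) / 2 = 1.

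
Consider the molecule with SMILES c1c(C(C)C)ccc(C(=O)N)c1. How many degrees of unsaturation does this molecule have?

Atom tally by fragment:
  benzene ring core → C:6 H:6
  (− 2 ring H displaced by substituents)
  + CH(CH3)2 → C:3 H:7
  + CONH2 → C:1 H:2 O:1 N:1
Element totals:
  C: 10
  H: 13
  N: 1
  O: 1
Molecular formula: C10H13NO.
DoU = (2C + 2 + N − H − X) / 2 = (2·10 + 2 + 1 − 13 − 0) / 2 = 5.

5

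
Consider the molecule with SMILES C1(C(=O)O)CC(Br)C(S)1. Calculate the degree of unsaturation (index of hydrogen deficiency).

2

Atom tally by fragment:
  cyclobutane ring core → C:4 H:8
  (− 3 ring H displaced by substituents)
  + COOH → C:1 H:1 O:2
  + Br → Br:1
  + SH → S:1 H:1
Element totals:
  C: 5
  H: 7
  Br: 1
  O: 2
  S: 1
Molecular formula: C5H7BrO2S.
DoU = (2C + 2 + N − H − X) / 2 = (2·5 + 2 + 0 − 7 − 1) / 2 = 2.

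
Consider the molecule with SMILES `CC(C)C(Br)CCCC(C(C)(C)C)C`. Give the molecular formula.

Atom tally by fragment:
  CH3 → C:1 H:3
  CH(CH3) → C:2 H:4
  CH(Br) → C:1 H:1 Br:1
  CH2 → C:1 H:2
  CH2 → C:1 H:2
  CH2 → C:1 H:2
  CH(C(CH3)3) → C:5 H:10
  CH3 → C:1 H:3
Element totals:
  C: 13
  H: 27
  Br: 1

C13H27Br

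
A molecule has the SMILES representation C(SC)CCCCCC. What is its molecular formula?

Atom tally by fragment:
  CH3SCH2 → C:2 H:5 S:1
  CH2 → C:1 H:2
  CH2 → C:1 H:2
  CH2 → C:1 H:2
  CH2 → C:1 H:2
  CH2 → C:1 H:2
  CH3 → C:1 H:3
Element totals:
  C: 8
  H: 18
  S: 1

C8H18S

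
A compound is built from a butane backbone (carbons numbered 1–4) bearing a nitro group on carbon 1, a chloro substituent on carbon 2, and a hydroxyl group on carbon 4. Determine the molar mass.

153.56 g/mol

Atom tally by fragment:
  O2NCH2 → C:1 H:2 N:1 O:2
  CH(Cl) → C:1 H:1 Cl:1
  CH2 → C:1 H:2
  CH2OH → C:1 H:3 O:1
Element totals:
  C: 4
  H: 8
  Cl: 1
  N: 1
  O: 3
Molecular formula: C4H8ClNO3.
  M = 4(12.011) + 8(1.008) + 35.45 + 14.007 + 3(15.999)
    = 48.044 + 8.064 + 35.450 + 14.007 + 47.997 = 153.562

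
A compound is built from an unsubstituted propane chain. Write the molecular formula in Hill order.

Atom tally by fragment:
  CH3 → C:1 H:3
  CH2 → C:1 H:2
  CH3 → C:1 H:3
Element totals:
  C: 3
  H: 8

C3H8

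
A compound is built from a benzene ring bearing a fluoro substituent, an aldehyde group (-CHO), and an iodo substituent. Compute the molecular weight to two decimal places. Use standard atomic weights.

Atom tally by fragment:
  benzene ring core → C:6 H:6
  (− 3 ring H displaced by substituents)
  + F → F:1
  + CHO → C:1 H:1 O:1
  + I → I:1
Element totals:
  C: 7
  H: 4
  F: 1
  I: 1
  O: 1
Molecular formula: C7H4FIO.
  M = 7(12.011) + 4(1.008) + 18.998 + 126.904 + 15.999
    = 84.077 + 4.032 + 18.998 + 126.904 + 15.999 = 250.010

250.01 g/mol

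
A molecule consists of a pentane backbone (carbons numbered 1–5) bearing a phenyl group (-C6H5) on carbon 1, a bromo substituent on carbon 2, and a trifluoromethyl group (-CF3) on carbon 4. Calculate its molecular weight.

Atom tally by fragment:
  C6H5CH2 → C:7 H:7
  CH(Br) → C:1 H:1 Br:1
  CH2 → C:1 H:2
  CH(CF3) → C:2 H:1 F:3
  CH3 → C:1 H:3
Element totals:
  C: 12
  H: 14
  Br: 1
  F: 3
Molecular formula: C12H14BrF3.
  M = 12(12.011) + 14(1.008) + 79.904 + 3(18.998)
    = 144.132 + 14.112 + 79.904 + 56.994 = 295.142

295.14 g/mol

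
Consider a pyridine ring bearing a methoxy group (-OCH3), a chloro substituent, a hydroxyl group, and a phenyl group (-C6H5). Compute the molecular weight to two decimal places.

235.67 g/mol

Atom tally by fragment:
  pyridine ring core → C:5 H:5 N:1
  (− 4 ring H displaced by substituents)
  + OCH3 → C:1 H:3 O:1
  + Cl → Cl:1
  + OH → O:1 H:1
  + C6H5 → C:6 H:5
Element totals:
  C: 12
  H: 10
  Cl: 1
  N: 1
  O: 2
Molecular formula: C12H10ClNO2.
  M = 12(12.011) + 10(1.008) + 35.45 + 14.007 + 2(15.999)
    = 144.132 + 10.080 + 35.450 + 14.007 + 31.998 = 235.667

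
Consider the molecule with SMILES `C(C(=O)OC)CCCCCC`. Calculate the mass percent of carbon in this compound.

Atom tally by fragment:
  CH3OOCCH2 → C:3 H:5 O:2
  CH2 → C:1 H:2
  CH2 → C:1 H:2
  CH2 → C:1 H:2
  CH2 → C:1 H:2
  CH2 → C:1 H:2
  CH3 → C:1 H:3
Element totals:
  C: 9
  H: 18
  O: 2
Molecular formula: C9H18O2.
Molar mass = 158.241 g/mol.
Mass from C: 9 × 12.011 = 108.099 g/mol.
%C = 108.099 / 158.241 × 100 = 68.31%.

68.31%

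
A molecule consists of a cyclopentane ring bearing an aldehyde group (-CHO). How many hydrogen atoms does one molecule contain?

10

Atom tally by fragment:
  cyclopentane ring core → C:5 H:10
  (− 1 ring H displaced by substituents)
  + CHO → C:1 H:1 O:1
Element totals:
  C: 6
  H: 10
  O: 1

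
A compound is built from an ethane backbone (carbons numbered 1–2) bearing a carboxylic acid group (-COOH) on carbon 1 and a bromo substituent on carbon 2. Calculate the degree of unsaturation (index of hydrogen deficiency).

1

Atom tally by fragment:
  HOOCCH2 → C:2 H:3 O:2
  CH2Br → C:1 H:2 Br:1
Element totals:
  C: 3
  H: 5
  Br: 1
  O: 2
Molecular formula: C3H5BrO2.
DoU = (2C + 2 + N − H − X) / 2 = (2·3 + 2 + 0 − 5 − 1) / 2 = 1.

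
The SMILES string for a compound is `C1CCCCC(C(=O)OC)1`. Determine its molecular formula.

Atom tally by fragment:
  cyclohexane ring core → C:6 H:12
  (− 1 ring H displaced by substituents)
  + COOCH3 → C:2 H:3 O:2
Element totals:
  C: 8
  H: 14
  O: 2

C8H14O2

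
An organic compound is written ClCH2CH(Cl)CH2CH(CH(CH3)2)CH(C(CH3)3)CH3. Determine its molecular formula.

Atom tally by fragment:
  ClCH2 → C:1 H:2 Cl:1
  CH(Cl) → C:1 H:1 Cl:1
  CH2 → C:1 H:2
  CH(CH(CH3)2) → C:4 H:8
  CH(C(CH3)3) → C:5 H:10
  CH3 → C:1 H:3
Element totals:
  C: 13
  H: 26
  Cl: 2

C13H26Cl2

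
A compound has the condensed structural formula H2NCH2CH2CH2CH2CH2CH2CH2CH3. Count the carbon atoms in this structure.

Element totals:
  C: 8
  H: 19
  N: 1

8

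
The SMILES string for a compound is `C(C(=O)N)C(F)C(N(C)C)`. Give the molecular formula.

Atom tally by fragment:
  H2NOCCH2 → C:2 H:4 O:1 N:1
  CH(F) → C:1 H:1 F:1
  CH2N(CH3)2 → C:3 H:8 N:1
Element totals:
  C: 6
  H: 13
  F: 1
  N: 2
  O: 1

C6H13FN2O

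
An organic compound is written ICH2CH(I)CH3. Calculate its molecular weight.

295.89 g/mol

Element totals:
  C: 3
  H: 6
  I: 2
Molecular formula: C3H6I2.
  M = 3(12.011) + 6(1.008) + 2(126.904)
    = 36.033 + 6.048 + 253.808 = 295.889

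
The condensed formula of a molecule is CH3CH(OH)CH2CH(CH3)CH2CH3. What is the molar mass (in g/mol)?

116.20 g/mol

Element totals:
  C: 7
  H: 16
  O: 1
Molecular formula: C7H16O.
  M = 7(12.011) + 16(1.008) + 15.999
    = 84.077 + 16.128 + 15.999 = 116.204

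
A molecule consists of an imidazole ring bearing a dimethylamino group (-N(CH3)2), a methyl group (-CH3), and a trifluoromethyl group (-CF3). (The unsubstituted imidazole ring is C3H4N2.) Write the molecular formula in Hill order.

Atom tally by fragment:
  imidazole ring core → C:3 H:4 N:2
  (− 3 ring H displaced by substituents)
  + N(CH3)2 → N:1 C:2 H:6
  + CH3 → C:1 H:3
  + CF3 → C:1 F:3
Element totals:
  C: 7
  H: 10
  F: 3
  N: 3

C7H10F3N3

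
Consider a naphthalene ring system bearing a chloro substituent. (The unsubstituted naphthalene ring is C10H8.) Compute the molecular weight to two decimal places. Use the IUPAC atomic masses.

162.62 g/mol

Atom tally by fragment:
  naphthalene ring system core → C:10 H:8
  (− 1 ring H displaced by substituents)
  + Cl → Cl:1
Element totals:
  C: 10
  H: 7
  Cl: 1
Molecular formula: C10H7Cl.
  M = 10(12.011) + 7(1.008) + 35.45
    = 120.110 + 7.056 + 35.450 = 162.616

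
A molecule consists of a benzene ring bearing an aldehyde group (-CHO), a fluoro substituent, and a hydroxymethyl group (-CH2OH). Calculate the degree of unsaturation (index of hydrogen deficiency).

5

Atom tally by fragment:
  benzene ring core → C:6 H:6
  (− 3 ring H displaced by substituents)
  + CHO → C:1 H:1 O:1
  + F → F:1
  + CH2OH → C:1 H:3 O:1
Element totals:
  C: 8
  H: 7
  F: 1
  O: 2
Molecular formula: C8H7FO2.
DoU = (2C + 2 + N − H − X) / 2 = (2·8 + 2 + 0 − 7 − 1) / 2 = 5.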